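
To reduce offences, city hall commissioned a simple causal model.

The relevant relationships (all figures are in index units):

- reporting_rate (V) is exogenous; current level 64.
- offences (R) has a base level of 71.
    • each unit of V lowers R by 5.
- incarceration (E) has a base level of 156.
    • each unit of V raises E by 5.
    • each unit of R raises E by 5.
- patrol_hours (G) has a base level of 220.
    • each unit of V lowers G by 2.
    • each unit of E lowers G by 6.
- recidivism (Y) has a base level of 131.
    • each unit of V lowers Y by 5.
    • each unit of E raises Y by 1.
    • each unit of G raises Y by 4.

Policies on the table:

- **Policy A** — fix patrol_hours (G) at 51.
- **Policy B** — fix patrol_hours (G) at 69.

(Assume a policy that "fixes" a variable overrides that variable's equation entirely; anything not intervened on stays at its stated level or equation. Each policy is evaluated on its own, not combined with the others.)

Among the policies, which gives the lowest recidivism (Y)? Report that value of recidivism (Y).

-754

Policy A (G := 51):
  V = 64
  R = 71 − 5·64 = -249
  E = 156 + 5·64 + 5·(-249) = -769
  G = 51
  Y = 131 − 5·64 + (-769) + 4·51 = -754
Policy B (G := 69):
  V = 64
  R = 71 − 5·64 = -249
  E = 156 + 5·64 + 5·(-249) = -769
  G = 69
  Y = 131 − 5·64 + (-769) + 4·69 = -682
Comparing — Policy A: Y=-754, Policy B: Y=-682. Lowest is -754 (Policy A).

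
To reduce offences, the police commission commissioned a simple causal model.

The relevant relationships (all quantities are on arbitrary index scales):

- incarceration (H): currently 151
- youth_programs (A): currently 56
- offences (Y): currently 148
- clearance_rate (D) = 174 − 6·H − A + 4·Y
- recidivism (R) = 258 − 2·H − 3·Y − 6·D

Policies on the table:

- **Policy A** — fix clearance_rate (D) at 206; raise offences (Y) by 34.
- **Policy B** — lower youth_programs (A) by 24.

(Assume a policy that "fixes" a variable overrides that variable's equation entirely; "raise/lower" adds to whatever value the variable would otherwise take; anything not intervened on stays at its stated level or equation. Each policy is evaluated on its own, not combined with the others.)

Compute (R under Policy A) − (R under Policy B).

Policy A (D := 206, Y + 34):
  H = 151
  A = 56
  Y = 148 + 34 = 182
  D = 206
  R = 258 − 2·151 − 3·182 − 6·206 = -1826
Policy B (A − 24):
  H = 151
  A = 56 − 24 = 32
  Y = 148
  D = 174 − 6·151 − 32 + 4·148 = -172
  R = 258 − 2·151 − 3·148 − 6·(-172) = 544
R: -1826 − 544 = -2370

-2370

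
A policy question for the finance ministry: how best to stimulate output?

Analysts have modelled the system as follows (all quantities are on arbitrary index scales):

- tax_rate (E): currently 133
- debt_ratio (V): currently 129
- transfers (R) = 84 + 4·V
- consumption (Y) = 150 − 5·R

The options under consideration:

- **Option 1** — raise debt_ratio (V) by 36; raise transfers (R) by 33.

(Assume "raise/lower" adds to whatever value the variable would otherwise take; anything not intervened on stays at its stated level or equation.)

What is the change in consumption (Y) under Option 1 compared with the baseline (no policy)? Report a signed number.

-885

Baseline:
  V = 129
  R = 84 + 4·129 = 600
  Y = 150 − 5·600 = -2850
Option 1 (V + 36, R + 33):
  V = 129 + 36 = 165
  R = 84 + 4·165 (+33 from intervention) = 777
  Y = 150 − 5·777 = -3735
Change in Y: -3735 − (-2850) = -885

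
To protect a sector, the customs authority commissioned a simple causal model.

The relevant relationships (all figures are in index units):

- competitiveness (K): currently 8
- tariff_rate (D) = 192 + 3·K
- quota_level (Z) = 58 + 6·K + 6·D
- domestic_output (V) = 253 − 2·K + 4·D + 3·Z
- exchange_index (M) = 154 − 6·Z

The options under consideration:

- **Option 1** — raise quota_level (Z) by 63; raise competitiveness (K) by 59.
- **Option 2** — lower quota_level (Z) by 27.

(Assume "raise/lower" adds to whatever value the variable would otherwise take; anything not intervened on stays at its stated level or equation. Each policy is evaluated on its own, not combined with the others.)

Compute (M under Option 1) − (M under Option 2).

-9036

Option 1 (Z + 63, K + 59):
  K = 8 + 59 = 67
  D = 192 + 3·67 = 393
  Z = 58 + 6·67 + 6·393 (+63 from intervention) = 2881
  M = 154 − 6·2881 = -17132
Option 2 (Z − 27):
  K = 8
  D = 192 + 3·8 = 216
  Z = 58 + 6·8 + 6·216 (−27 from intervention) = 1375
  M = 154 − 6·1375 = -8096
M: -17132 − (-8096) = -9036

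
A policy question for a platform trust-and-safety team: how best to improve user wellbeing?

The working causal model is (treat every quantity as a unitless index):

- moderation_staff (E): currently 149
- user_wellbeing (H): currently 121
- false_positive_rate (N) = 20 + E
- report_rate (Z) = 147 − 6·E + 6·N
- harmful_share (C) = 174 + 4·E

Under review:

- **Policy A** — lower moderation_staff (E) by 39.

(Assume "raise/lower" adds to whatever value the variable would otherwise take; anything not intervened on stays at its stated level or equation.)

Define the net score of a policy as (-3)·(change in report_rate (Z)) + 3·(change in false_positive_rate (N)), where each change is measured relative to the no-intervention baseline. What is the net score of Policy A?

-117

Baseline:
  E = 149
  N = 20 + 149 = 169
  Z = 147 − 6·149 + 6·169 = 267
Policy A (E − 39):
  E = 149 − 39 = 110
  N = 20 + 110 = 130
  Z = 147 − 6·110 + 6·130 = 267
ΔZ = 267 − 267 = 0; ΔN = 130 − 169 = -39
Score = (-3)·0 + 3·(-39) = -117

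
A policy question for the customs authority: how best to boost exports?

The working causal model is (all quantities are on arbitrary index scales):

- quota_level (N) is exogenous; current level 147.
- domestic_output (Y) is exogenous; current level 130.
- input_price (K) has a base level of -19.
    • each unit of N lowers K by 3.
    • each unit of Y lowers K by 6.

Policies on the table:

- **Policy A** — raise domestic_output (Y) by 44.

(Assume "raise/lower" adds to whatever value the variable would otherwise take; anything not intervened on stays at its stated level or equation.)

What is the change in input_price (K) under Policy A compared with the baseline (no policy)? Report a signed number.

-264

Baseline:
  N = 147
  Y = 130
  K = -19 − 3·147 − 6·130 = -1240
Policy A (Y + 44):
  N = 147
  Y = 130 + 44 = 174
  K = -19 − 3·147 − 6·174 = -1504
Change in K: -1504 − (-1240) = -264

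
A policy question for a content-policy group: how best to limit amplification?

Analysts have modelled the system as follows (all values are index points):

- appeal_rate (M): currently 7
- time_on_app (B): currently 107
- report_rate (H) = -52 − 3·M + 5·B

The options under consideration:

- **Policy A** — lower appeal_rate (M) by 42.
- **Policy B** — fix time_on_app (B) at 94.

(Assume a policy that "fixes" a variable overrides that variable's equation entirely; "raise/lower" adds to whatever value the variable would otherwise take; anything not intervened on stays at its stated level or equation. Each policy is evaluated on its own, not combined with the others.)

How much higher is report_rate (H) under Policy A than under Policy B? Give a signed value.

191

Policy A (M − 42):
  M = 7 − 42 = -35
  B = 107
  H = -52 − 3·(-35) + 5·107 = 588
Policy B (B := 94):
  M = 7
  B = 94
  H = -52 − 3·7 + 5·94 = 397
H: 588 − 397 = 191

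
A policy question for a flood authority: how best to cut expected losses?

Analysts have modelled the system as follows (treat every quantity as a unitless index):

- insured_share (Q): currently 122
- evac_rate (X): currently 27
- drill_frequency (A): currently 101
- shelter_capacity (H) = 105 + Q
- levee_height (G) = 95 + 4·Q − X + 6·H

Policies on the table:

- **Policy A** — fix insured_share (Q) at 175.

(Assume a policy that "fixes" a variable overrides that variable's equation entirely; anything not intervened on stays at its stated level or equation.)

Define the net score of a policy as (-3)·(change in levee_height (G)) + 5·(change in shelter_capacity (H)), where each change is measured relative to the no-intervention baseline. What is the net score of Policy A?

Baseline:
  Q = 122
  X = 27
  H = 105 + 122 = 227
  G = 95 + 4·122 − 27 + 6·227 = 1918
Policy A (Q := 175):
  Q = 175
  X = 27
  H = 105 + 175 = 280
  G = 95 + 4·175 − 27 + 6·280 = 2448
ΔG = 2448 − 1918 = 530; ΔH = 280 − 227 = 53
Score = (-3)·530 + 5·53 = -1325

-1325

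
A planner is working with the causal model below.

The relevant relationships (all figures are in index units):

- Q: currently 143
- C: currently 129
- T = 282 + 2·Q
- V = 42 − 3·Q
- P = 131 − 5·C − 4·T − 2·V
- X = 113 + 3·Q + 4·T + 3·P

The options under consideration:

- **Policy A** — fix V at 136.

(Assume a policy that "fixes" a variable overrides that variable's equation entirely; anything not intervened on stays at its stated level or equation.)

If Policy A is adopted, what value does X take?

Policy A (V := 136):
  Q = 143
  C = 129
  T = 282 + 2·143 = 568
  V = 136
  P = 131 − 5·129 − 4·568 − 2·136 = -3058
  X = 113 + 3·143 + 4·568 + 3·(-3058) = -6360

-6360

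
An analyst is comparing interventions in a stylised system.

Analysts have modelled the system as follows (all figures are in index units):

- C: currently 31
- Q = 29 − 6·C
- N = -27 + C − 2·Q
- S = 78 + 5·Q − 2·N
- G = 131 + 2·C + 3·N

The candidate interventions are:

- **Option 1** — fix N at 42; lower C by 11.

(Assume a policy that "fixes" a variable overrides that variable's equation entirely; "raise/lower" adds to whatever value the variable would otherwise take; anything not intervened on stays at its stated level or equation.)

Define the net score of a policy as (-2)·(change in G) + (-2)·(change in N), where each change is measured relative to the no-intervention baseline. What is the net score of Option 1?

Baseline:
  C = 31
  Q = 29 − 6·31 = -157
  N = -27 + 31 − 2·(-157) = 318
  G = 131 + 2·31 + 3·318 = 1147
Option 1 (N := 42, C − 11):
  C = 31 − 11 = 20
  Q = 29 − 6·20 = -91
  N = 42
  G = 131 + 2·20 + 3·42 = 297
ΔG = 297 − 1147 = -850; ΔN = 42 − 318 = -276
Score = (-2)·(-850) + (-2)·(-276) = 2252

2252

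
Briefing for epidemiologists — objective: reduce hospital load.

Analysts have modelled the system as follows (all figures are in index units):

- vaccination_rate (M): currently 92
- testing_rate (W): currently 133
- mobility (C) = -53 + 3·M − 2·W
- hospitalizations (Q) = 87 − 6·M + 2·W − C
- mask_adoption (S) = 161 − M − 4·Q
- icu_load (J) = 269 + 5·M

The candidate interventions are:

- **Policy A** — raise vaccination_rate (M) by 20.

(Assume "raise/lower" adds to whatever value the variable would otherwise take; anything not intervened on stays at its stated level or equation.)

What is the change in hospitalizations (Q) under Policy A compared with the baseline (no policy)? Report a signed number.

Baseline:
  M = 92
  W = 133
  C = -53 + 3·92 − 2·133 = -43
  Q = 87 − 6·92 + 2·133 − (-43) = -156
Policy A (M + 20):
  M = 92 + 20 = 112
  W = 133
  C = -53 + 3·112 − 2·133 = 17
  Q = 87 − 6·112 + 2·133 − 17 = -336
Change in Q: -336 − (-156) = -180

-180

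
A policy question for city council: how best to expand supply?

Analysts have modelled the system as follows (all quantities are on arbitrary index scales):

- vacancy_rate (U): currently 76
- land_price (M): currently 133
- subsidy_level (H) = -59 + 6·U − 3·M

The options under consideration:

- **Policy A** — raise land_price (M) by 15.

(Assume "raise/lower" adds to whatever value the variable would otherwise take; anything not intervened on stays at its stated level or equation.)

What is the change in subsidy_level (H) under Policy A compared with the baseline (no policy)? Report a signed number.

-45

Baseline:
  U = 76
  M = 133
  H = -59 + 6·76 − 3·133 = -2
Policy A (M + 15):
  U = 76
  M = 133 + 15 = 148
  H = -59 + 6·76 − 3·148 = -47
Change in H: -47 − (-2) = -45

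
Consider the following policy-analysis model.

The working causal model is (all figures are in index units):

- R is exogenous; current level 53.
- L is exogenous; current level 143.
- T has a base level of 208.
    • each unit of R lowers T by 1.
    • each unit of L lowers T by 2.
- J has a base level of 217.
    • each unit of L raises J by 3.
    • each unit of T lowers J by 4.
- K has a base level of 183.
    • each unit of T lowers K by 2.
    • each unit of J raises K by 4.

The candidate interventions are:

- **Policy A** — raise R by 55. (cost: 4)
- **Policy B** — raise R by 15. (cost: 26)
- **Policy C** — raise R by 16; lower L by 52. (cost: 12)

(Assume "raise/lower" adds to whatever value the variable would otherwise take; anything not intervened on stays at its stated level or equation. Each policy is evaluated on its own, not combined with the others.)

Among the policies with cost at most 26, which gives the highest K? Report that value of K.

6115

Policy A (R + 55):
  R = 53 + 55 = 108
  L = 143
  T = 208 − 108 − 2·143 = -186
  J = 217 + 3·143 − 4·(-186) = 1390
  K = 183 − 2·(-186) + 4·1390 = 6115
Policy B (R + 15):
  R = 53 + 15 = 68
  L = 143
  T = 208 − 68 − 2·143 = -146
  J = 217 + 3·143 − 4·(-146) = 1230
  K = 183 − 2·(-146) + 4·1230 = 5395
Policy C (R + 16, L − 52):
  R = 53 + 16 = 69
  L = 143 − 52 = 91
  T = 208 − 69 − 2·91 = -43
  J = 217 + 3·91 − 4·(-43) = 662
  K = 183 − 2·(-43) + 4·662 = 2917
Comparing — Policy A: K=6115, Policy B: K=5395, Policy C: K=2917. Highest is 6115 (Policy A).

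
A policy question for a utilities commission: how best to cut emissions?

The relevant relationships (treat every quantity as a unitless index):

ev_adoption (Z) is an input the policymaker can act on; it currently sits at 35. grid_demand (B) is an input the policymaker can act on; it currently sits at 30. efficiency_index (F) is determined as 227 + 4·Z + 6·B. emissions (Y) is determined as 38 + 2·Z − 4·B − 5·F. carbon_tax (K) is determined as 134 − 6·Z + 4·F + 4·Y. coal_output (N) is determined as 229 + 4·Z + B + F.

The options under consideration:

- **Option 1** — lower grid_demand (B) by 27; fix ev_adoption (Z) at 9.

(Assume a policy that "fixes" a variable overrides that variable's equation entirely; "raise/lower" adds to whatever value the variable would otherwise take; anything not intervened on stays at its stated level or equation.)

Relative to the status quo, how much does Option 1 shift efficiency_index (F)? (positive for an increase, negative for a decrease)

Baseline:
  Z = 35
  B = 30
  F = 227 + 4·35 + 6·30 = 547
Option 1 (B − 27, Z := 9):
  Z = 9
  B = 30 − 27 = 3
  F = 227 + 4·9 + 6·3 = 281
Change in F: 281 − 547 = -266

-266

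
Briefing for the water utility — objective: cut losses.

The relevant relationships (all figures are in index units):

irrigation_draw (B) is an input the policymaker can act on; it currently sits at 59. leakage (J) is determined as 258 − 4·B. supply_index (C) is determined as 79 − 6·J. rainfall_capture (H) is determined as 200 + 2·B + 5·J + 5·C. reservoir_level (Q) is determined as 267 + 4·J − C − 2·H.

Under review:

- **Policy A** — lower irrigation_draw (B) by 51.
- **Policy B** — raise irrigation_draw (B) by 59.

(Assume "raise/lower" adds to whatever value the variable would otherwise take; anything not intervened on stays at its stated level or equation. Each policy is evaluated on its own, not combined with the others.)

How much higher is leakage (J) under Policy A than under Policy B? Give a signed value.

440

Policy A (B − 51):
  B = 59 − 51 = 8
  J = 258 − 4·8 = 226
Policy B (B + 59):
  B = 59 + 59 = 118
  J = 258 − 4·118 = -214
J: 226 − (-214) = 440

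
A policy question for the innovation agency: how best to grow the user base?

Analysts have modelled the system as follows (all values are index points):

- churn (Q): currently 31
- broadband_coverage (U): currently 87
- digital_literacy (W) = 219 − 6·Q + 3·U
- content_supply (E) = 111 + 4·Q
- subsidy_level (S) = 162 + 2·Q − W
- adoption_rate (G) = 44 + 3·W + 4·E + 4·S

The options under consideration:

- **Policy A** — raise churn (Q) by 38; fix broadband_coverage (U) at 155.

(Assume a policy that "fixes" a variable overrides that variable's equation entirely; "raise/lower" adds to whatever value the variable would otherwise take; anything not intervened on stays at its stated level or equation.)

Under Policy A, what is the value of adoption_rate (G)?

Policy A (Q + 38, U := 155):
  Q = 31 + 38 = 69
  U = 155
  W = 219 − 6·69 + 3·155 = 270
  E = 111 + 4·69 = 387
  S = 162 + 2·69 − 270 = 30
  G = 44 + 3·270 + 4·387 + 4·30 = 2522

2522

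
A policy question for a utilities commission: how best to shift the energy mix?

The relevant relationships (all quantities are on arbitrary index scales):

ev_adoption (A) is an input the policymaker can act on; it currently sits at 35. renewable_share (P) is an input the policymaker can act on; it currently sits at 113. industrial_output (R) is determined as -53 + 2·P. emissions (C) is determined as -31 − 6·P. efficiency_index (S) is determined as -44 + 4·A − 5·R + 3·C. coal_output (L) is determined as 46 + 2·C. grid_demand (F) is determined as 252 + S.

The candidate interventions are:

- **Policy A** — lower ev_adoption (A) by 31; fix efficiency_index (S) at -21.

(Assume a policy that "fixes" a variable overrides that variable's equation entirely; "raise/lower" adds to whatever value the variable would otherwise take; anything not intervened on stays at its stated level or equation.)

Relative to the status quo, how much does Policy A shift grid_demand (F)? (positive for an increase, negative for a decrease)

Baseline:
  A = 35
  P = 113
  R = -53 + 2·113 = 173
  C = -31 − 6·113 = -709
  S = -44 + 4·35 − 5·173 + 3·(-709) = -2896
  F = 252 + (-2896) = -2644
Policy A (A − 31, S := -21):
  A = 35 − 31 = 4
  P = 113
  R = -53 + 2·113 = 173
  C = -31 − 6·113 = -709
  S = -21
  F = 252 + (-21) = 231
Change in F: 231 − (-2644) = 2875

2875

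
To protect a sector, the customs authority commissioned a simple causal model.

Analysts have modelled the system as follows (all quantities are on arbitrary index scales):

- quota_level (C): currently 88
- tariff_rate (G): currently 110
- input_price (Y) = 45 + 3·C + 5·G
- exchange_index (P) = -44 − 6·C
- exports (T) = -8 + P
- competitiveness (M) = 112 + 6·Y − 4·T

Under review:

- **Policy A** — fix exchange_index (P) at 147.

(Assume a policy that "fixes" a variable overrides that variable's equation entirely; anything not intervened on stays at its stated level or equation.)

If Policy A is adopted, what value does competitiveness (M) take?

Policy A (P := 147):
  C = 88
  G = 110
  Y = 45 + 3·88 + 5·110 = 859
  P = 147
  T = -8 + 147 = 139
  M = 112 + 6·859 − 4·139 = 4710

4710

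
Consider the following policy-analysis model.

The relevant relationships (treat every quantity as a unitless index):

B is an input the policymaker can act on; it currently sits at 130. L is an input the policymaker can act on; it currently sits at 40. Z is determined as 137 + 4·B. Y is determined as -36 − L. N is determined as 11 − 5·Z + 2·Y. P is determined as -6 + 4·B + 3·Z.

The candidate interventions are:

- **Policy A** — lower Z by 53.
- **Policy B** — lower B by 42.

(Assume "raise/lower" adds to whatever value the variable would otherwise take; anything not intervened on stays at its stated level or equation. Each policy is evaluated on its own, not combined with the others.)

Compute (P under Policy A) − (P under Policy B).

Policy A (Z − 53):
  B = 130
  Z = 137 + 4·130 (−53 from intervention) = 604
  P = -6 + 4·130 + 3·604 = 2326
Policy B (B − 42):
  B = 130 − 42 = 88
  Z = 137 + 4·88 = 489
  P = -6 + 4·88 + 3·489 = 1813
P: 2326 − 1813 = 513

513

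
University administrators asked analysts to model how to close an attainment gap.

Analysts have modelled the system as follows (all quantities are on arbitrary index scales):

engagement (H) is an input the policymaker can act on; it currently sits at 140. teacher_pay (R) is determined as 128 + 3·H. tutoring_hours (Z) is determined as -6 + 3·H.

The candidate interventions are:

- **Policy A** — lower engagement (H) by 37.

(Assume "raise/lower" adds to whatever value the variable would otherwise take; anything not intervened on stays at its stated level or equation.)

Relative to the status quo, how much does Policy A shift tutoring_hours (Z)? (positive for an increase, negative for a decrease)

-111

Baseline:
  H = 140
  Z = -6 + 3·140 = 414
Policy A (H − 37):
  H = 140 − 37 = 103
  Z = -6 + 3·103 = 303
Change in Z: 303 − 414 = -111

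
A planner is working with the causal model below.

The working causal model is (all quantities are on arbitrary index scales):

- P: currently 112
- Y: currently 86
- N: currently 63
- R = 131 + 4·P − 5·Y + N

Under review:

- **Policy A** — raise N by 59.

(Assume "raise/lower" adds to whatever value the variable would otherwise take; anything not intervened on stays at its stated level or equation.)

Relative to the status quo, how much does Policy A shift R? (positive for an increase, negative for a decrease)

59

Baseline:
  P = 112
  Y = 86
  N = 63
  R = 131 + 4·112 − 5·86 + 63 = 212
Policy A (N + 59):
  P = 112
  Y = 86
  N = 63 + 59 = 122
  R = 131 + 4·112 − 5·86 + 122 = 271
Change in R: 271 − 212 = 59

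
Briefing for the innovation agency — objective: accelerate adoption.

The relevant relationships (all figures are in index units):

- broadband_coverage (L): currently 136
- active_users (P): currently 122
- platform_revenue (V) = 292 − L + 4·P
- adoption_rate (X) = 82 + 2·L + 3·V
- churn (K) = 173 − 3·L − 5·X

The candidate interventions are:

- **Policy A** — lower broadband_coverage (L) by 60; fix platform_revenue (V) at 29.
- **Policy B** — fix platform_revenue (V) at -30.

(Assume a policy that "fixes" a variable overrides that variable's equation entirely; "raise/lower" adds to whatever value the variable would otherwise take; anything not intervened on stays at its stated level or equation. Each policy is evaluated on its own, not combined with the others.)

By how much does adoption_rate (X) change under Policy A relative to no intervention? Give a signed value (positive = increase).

Baseline:
  L = 136
  P = 122
  V = 292 − 136 + 4·122 = 644
  X = 82 + 2·136 + 3·644 = 2286
Policy A (L − 60, V := 29):
  L = 136 − 60 = 76
  P = 122
  V = 29
  X = 82 + 2·76 + 3·29 = 321
Change in X: 321 − 2286 = -1965

-1965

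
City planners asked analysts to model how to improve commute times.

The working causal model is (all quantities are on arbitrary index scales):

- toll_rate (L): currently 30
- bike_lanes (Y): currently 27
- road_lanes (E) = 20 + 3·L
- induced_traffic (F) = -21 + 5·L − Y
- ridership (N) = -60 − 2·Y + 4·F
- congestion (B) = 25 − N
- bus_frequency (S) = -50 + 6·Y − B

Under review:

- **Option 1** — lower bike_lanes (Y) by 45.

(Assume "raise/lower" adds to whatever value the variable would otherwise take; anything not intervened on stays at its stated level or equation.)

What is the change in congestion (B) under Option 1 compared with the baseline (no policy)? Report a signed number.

Baseline:
  L = 30
  Y = 27
  F = -21 + 5·30 − 27 = 102
  N = -60 − 2·27 + 4·102 = 294
  B = 25 − 294 = -269
Option 1 (Y − 45):
  L = 30
  Y = 27 − 45 = -18
  F = -21 + 5·30 − (-18) = 147
  N = -60 − 2·(-18) + 4·147 = 564
  B = 25 − 564 = -539
Change in B: -539 − (-269) = -270

-270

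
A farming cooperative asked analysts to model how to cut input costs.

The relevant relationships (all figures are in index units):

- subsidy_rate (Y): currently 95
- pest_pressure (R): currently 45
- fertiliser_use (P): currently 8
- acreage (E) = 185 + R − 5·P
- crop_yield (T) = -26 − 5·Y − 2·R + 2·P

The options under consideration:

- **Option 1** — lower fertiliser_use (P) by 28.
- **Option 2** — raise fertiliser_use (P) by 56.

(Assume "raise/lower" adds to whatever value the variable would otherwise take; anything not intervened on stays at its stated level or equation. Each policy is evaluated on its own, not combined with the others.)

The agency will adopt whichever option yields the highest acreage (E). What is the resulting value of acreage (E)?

330

Option 1 (P − 28):
  R = 45
  P = 8 − 28 = -20
  E = 185 + 45 − 5·(-20) = 330
Option 2 (P + 56):
  R = 45
  P = 8 + 56 = 64
  E = 185 + 45 − 5·64 = -90
Comparing — Option 1: E=330, Option 2: E=-90. Highest is 330 (Option 1).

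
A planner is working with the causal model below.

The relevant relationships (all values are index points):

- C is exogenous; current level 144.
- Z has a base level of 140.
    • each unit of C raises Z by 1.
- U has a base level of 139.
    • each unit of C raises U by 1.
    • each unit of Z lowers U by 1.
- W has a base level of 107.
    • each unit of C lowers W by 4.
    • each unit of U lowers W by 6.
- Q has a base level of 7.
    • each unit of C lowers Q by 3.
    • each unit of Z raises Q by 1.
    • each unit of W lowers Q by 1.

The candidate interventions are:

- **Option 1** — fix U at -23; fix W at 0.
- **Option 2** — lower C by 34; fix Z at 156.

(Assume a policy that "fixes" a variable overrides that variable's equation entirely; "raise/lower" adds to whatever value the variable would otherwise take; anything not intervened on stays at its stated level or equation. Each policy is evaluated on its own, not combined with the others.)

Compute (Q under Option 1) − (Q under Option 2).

Option 1 (U := -23, W := 0):
  C = 144
  Z = 140 + 144 = 284
  U = -23
  W = 0
  Q = 7 − 3·144 + 284 − 0 = -141
Option 2 (C − 34, Z := 156):
  C = 144 − 34 = 110
  Z = 156
  U = 139 + 110 − 156 = 93
  W = 107 − 4·110 − 6·93 = -891
  Q = 7 − 3·110 + 156 − (-891) = 724
Q: -141 − 724 = -865

-865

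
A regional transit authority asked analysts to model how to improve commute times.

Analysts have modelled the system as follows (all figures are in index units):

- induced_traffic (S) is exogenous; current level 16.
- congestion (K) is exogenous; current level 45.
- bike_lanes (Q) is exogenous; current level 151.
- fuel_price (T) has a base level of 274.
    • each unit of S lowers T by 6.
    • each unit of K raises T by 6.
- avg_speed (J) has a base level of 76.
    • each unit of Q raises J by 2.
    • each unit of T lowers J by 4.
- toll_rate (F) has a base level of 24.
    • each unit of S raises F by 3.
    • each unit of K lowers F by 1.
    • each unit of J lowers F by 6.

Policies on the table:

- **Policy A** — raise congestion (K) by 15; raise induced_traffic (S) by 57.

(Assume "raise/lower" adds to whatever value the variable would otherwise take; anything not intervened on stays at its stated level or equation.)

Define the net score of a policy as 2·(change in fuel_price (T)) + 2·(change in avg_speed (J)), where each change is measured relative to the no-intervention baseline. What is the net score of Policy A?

Baseline:
  S = 16
  K = 45
  Q = 151
  T = 274 − 6·16 + 6·45 = 448
  J = 76 + 2·151 − 4·448 = -1414
Policy A (K + 15, S + 57):
  S = 16 + 57 = 73
  K = 45 + 15 = 60
  Q = 151
  T = 274 − 6·73 + 6·60 = 196
  J = 76 + 2·151 − 4·196 = -406
ΔT = 196 − 448 = -252; ΔJ = -406 − (-1414) = 1008
Score = 2·(-252) + 2·1008 = 1512

1512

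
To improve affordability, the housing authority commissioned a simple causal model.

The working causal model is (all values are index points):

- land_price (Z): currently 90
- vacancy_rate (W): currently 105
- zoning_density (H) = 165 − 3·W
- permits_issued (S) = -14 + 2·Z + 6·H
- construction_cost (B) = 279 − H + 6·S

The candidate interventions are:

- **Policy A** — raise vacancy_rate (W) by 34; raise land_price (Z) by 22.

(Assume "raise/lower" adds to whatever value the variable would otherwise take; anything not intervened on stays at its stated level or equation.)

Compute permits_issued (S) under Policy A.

Policy A (W + 34, Z + 22):
  Z = 90 + 22 = 112
  W = 105 + 34 = 139
  H = 165 − 3·139 = -252
  S = -14 + 2·112 + 6·(-252) = -1302

-1302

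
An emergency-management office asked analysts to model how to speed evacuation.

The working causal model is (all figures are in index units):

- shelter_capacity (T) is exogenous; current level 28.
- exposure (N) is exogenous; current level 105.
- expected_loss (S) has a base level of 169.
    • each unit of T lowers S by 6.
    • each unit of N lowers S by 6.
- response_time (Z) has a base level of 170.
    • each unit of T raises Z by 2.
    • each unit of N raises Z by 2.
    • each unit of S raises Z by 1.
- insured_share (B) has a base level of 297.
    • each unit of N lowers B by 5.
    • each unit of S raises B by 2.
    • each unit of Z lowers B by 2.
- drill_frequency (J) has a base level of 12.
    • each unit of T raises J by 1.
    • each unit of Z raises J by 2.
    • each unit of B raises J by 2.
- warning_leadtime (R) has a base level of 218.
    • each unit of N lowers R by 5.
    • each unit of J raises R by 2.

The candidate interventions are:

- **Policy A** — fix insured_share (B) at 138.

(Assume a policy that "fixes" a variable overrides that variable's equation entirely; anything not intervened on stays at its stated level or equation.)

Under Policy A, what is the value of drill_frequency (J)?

-70

Policy A (B := 138):
  T = 28
  N = 105
  S = 169 − 6·28 − 6·105 = -629
  Z = 170 + 2·28 + 2·105 + (-629) = -193
  B = 138
  J = 12 + 28 + 2·(-193) + 2·138 = -70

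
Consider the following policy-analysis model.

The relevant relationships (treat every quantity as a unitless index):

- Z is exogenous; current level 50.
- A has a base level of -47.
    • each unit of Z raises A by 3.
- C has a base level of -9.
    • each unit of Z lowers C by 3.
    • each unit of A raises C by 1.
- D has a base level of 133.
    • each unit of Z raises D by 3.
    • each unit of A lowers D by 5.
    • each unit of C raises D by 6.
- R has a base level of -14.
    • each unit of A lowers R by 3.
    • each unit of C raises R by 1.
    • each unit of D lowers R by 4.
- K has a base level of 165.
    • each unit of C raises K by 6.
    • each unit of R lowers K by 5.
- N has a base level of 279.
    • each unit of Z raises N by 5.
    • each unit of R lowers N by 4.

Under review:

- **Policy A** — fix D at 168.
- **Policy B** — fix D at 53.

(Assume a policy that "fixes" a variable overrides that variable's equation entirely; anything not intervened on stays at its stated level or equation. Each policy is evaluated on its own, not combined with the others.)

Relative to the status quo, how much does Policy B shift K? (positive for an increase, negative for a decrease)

Baseline:
  Z = 50
  A = -47 + 3·50 = 103
  C = -9 − 3·50 + 103 = -56
  D = 133 + 3·50 − 5·103 + 6·(-56) = -568
  R = -14 − 3·103 + (-56) − 4·(-568) = 1893
  K = 165 + 6·(-56) − 5·1893 = -9636
Policy B (D := 53):
  Z = 50
  A = -47 + 3·50 = 103
  C = -9 − 3·50 + 103 = -56
  D = 53
  R = -14 − 3·103 + (-56) − 4·53 = -591
  K = 165 + 6·(-56) − 5·(-591) = 2784
Change in K: 2784 − (-9636) = 12420

12420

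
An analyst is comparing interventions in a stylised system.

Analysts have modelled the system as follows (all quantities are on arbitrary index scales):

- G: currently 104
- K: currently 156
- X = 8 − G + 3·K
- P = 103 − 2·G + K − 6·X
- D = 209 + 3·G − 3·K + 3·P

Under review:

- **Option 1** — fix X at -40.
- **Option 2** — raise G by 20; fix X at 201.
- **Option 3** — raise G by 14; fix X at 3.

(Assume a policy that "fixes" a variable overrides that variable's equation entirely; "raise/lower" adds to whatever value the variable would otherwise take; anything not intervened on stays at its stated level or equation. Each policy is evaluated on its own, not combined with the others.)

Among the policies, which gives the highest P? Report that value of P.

Option 1 (X := -40):
  G = 104
  K = 156
  X = -40
  P = 103 − 2·104 + 156 − 6·(-40) = 291
Option 2 (G + 20, X := 201):
  G = 104 + 20 = 124
  K = 156
  X = 201
  P = 103 − 2·124 + 156 − 6·201 = -1195
Option 3 (G + 14, X := 3):
  G = 104 + 14 = 118
  K = 156
  X = 3
  P = 103 − 2·118 + 156 − 6·3 = 5
Comparing — Option 1: P=291, Option 2: P=-1195, Option 3: P=5. Highest is 291 (Option 1).

291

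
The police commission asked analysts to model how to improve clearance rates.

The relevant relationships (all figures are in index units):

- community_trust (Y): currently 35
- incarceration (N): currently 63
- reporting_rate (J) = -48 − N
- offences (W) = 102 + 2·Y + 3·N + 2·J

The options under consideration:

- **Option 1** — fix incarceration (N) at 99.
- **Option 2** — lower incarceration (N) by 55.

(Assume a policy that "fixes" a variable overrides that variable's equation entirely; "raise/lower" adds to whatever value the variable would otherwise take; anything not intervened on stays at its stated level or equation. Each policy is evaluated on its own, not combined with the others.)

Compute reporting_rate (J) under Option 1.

-147

Option 1 (N := 99):
  N = 99
  J = -48 − 99 = -147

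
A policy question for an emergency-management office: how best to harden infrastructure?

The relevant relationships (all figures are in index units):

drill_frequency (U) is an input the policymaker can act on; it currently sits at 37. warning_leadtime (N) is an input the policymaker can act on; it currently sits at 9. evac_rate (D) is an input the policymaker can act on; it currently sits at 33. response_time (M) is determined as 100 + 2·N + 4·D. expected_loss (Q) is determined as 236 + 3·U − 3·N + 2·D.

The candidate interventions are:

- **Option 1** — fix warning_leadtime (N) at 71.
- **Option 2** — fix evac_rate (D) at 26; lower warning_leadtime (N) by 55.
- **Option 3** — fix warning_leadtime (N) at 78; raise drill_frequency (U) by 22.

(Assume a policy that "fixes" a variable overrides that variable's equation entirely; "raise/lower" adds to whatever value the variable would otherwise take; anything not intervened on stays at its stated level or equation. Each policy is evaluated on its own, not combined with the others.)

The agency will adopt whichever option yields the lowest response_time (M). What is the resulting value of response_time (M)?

Option 1 (N := 71):
  N = 71
  D = 33
  M = 100 + 2·71 + 4·33 = 374
Option 2 (D := 26, N − 55):
  N = 9 − 55 = -46
  D = 26
  M = 100 + 2·(-46) + 4·26 = 112
Option 3 (N := 78, U + 22):
  N = 78
  D = 33
  M = 100 + 2·78 + 4·33 = 388
Comparing — Option 1: M=374, Option 2: M=112, Option 3: M=388. Lowest is 112 (Option 2).

112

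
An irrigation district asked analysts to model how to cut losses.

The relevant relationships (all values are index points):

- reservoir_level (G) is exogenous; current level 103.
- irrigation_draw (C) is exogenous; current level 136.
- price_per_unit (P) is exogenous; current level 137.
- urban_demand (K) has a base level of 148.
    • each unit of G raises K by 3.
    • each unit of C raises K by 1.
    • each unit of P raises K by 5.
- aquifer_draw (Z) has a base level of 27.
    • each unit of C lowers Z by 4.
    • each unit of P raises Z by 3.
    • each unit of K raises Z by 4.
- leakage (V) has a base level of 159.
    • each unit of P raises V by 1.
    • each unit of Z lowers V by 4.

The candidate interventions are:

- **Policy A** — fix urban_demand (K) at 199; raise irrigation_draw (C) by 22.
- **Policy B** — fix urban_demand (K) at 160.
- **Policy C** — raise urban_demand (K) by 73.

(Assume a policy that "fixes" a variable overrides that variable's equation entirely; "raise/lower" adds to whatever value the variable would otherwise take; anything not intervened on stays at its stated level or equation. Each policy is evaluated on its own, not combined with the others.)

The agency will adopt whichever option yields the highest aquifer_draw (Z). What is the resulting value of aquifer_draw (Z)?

5298

Policy A (K := 199, C + 22):
  G = 103
  C = 136 + 22 = 158
  P = 137
  K = 199
  Z = 27 − 4·158 + 3·137 + 4·199 = 602
Policy B (K := 160):
  G = 103
  C = 136
  P = 137
  K = 160
  Z = 27 − 4·136 + 3·137 + 4·160 = 534
Policy C (K + 73):
  G = 103
  C = 136
  P = 137
  K = 148 + 3·103 + 136 + 5·137 (+73 from intervention) = 1351
  Z = 27 − 4·136 + 3·137 + 4·1351 = 5298
Comparing — Policy A: Z=602, Policy B: Z=534, Policy C: Z=5298. Highest is 5298 (Policy C).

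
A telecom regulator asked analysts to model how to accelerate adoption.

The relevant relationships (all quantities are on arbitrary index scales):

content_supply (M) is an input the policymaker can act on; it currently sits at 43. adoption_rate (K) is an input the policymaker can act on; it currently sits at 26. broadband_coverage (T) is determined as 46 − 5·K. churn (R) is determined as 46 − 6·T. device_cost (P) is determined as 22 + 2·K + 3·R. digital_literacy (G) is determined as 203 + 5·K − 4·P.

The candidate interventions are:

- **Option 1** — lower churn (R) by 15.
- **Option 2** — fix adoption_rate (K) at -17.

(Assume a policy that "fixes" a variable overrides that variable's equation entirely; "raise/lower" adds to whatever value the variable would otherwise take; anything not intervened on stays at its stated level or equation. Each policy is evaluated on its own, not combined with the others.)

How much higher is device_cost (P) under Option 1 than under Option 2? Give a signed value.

Option 1 (R − 15):
  K = 26
  T = 46 − 5·26 = -84
  R = 46 − 6·(-84) (−15 from intervention) = 535
  P = 22 + 2·26 + 3·535 = 1679
Option 2 (K := -17):
  K = -17
  T = 46 − 5·(-17) = 131
  R = 46 − 6·131 = -740
  P = 22 + 2·(-17) + 3·(-740) = -2232
P: 1679 − (-2232) = 3911

3911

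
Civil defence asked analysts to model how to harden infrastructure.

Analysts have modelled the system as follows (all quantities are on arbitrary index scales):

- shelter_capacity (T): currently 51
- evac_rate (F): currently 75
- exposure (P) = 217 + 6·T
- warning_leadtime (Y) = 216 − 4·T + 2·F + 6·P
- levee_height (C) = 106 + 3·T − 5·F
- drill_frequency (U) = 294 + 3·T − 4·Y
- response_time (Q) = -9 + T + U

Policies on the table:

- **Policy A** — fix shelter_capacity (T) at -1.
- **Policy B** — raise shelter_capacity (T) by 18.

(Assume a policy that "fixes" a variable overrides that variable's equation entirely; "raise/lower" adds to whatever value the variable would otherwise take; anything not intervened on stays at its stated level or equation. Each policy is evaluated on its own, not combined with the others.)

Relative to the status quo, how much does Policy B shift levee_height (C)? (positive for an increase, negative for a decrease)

Baseline:
  T = 51
  F = 75
  C = 106 + 3·51 − 5·75 = -116
Policy B (T + 18):
  T = 51 + 18 = 69
  F = 75
  C = 106 + 3·69 − 5·75 = -62
Change in C: -62 − (-116) = 54

54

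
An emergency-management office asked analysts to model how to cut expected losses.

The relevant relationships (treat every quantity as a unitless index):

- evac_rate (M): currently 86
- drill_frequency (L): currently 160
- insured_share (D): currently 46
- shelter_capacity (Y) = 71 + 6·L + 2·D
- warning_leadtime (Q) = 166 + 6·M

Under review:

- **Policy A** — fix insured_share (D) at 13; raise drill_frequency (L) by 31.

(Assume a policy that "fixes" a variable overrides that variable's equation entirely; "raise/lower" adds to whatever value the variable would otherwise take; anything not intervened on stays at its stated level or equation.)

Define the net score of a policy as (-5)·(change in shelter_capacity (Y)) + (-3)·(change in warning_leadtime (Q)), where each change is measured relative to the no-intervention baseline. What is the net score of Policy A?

Baseline:
  M = 86
  L = 160
  D = 46
  Y = 71 + 6·160 + 2·46 = 1123
  Q = 166 + 6·86 = 682
Policy A (D := 13, L + 31):
  M = 86
  L = 160 + 31 = 191
  D = 13
  Y = 71 + 6·191 + 2·13 = 1243
  Q = 166 + 6·86 = 682
ΔY = 1243 − 1123 = 120; ΔQ = 682 − 682 = 0
Score = (-5)·120 + (-3)·0 = -600

-600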